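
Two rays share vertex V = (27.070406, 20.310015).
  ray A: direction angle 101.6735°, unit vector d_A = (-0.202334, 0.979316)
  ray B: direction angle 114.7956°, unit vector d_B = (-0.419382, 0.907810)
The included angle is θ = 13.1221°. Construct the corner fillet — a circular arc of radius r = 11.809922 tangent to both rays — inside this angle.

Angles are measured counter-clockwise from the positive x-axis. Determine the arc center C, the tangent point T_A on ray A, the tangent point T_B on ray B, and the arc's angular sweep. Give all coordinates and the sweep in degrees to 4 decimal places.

bisector direction at 108.2346° = (-0.312908,0.949784)
center distance |VC| = r/sin(θ/2) = 11.809922/sin(6.5610°) = 103.358424
C = V + |VC|·bis = (-5.2712,118.4781)
T_A = V + ((C−V)·d_A)·d_A = V + 102.6815·d_A = (6.2944,120.8677)
T_B = V + ((C−V)·d_B)·d_B = V + 102.6815·d_B = (-15.9924,113.5253)
sweep = 180° − θ = 166.8779°

center=(-5.2712,118.4781) T_A=(6.2944,120.8677) T_B=(-15.9924,113.5253) sweep=166.8779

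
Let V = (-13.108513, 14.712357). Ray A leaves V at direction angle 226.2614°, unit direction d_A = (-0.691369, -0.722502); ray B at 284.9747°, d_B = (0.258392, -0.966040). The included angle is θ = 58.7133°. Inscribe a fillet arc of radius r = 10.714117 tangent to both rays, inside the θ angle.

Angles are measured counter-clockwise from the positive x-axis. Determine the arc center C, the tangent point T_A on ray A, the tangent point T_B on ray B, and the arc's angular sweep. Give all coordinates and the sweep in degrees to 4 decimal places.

center=(-18.5369,-6.4574) T_A=(-26.2778,0.9500) T_B=(-8.1866,-3.6889) sweep=121.2867

bisector direction at 255.6181° = (-0.248385,-0.968661)
center distance |VC| = r/sin(θ/2) = 10.714117/sin(29.3566°) = 21.854642
C = V + |VC|·bis = (-18.5369,-6.4574)
T_A = V + ((C−V)·d_A)·d_A = V + 19.0482·d_A = (-26.2778,0.9500)
T_B = V + ((C−V)·d_B)·d_B = V + 19.0482·d_B = (-8.1866,-3.6889)
sweep = 180° − θ = 121.2867°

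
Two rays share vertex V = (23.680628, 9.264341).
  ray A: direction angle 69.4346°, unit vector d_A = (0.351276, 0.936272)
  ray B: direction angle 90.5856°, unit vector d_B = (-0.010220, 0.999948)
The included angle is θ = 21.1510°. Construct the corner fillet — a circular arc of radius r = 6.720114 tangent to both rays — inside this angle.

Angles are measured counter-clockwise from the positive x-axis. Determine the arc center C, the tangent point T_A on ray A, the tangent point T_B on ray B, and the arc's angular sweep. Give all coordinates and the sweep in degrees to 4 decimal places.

bisector direction at 80.0101° = (0.173475,0.984838)
center distance |VC| = r/sin(θ/2) = 6.720114/sin(10.5755°) = 36.615684
C = V + |VC|·bis = (30.0325,45.3249)
T_A = V + ((C−V)·d_A)·d_A = V + 35.9937·d_A = (36.3244,42.9643)
T_B = V + ((C−V)·d_B)·d_B = V + 35.9937·d_B = (23.3128,45.2562)
sweep = 180° − θ = 158.8490°

center=(30.0325,45.3249) T_A=(36.3244,42.9643) T_B=(23.3128,45.2562) sweep=158.8490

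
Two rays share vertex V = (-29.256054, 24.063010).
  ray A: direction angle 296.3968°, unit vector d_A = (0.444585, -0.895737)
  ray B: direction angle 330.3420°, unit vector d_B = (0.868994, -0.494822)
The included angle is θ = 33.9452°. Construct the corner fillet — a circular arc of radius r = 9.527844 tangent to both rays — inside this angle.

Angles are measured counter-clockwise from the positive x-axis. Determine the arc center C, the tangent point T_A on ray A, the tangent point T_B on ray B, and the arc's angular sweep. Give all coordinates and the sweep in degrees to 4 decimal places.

bisector direction at 313.3694° = (0.686699,-0.726942)
center distance |VC| = r/sin(θ/2) = 9.527844/sin(16.9726°) = 32.639177
C = V + |VC|·bis = (-6.8428,0.3362)
T_A = V + ((C−V)·d_A)·d_A = V + 31.2176·d_A = (-15.3772,-3.8997)
T_B = V + ((C−V)·d_B)·d_B = V + 31.2176·d_B = (-2.1282,8.6159)
sweep = 180° − θ = 146.0548°

center=(-6.8428,0.3362) T_A=(-15.3772,-3.8997) T_B=(-2.1282,8.6159) sweep=146.0548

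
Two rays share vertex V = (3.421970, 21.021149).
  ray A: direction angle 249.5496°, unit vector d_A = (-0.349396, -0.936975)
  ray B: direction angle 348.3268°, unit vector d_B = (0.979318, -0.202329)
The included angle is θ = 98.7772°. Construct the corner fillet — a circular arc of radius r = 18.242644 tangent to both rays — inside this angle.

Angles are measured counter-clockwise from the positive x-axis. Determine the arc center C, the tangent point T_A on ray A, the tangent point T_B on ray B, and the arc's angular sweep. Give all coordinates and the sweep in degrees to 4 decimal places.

center=(15.0496,-0.0091) T_A=(-2.0433,6.3649) T_B=(18.7406,17.8563) sweep=81.2228

bisector direction at 298.9382° = (0.483866,-0.875142)
center distance |VC| = r/sin(θ/2) = 18.242644/sin(49.3886°) = 24.030614
C = V + |VC|·bis = (15.0496,-0.0091)
T_A = V + ((C−V)·d_A)·d_A = V + 15.6421·d_A = (-2.0433,6.3649)
T_B = V + ((C−V)·d_B)·d_B = V + 15.6421·d_B = (18.7406,17.8563)
sweep = 180° − θ = 81.2228°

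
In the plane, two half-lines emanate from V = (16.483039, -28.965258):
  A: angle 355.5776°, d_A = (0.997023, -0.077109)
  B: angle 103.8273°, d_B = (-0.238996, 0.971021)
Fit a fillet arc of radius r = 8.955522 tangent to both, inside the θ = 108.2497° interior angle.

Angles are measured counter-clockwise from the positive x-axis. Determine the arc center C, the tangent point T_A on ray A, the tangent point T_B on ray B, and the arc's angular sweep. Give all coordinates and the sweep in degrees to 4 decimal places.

center=(23.6311,-20.5358) T_A=(22.9406,-29.4647) T_B=(14.9351,-22.6762) sweep=71.7503

bisector direction at 49.7025° = (0.646757,0.762696)
center distance |VC| = r/sin(θ/2) = 8.955522/sin(54.1249°) = 11.052163
C = V + |VC|·bis = (23.6311,-20.5358)
T_A = V + ((C−V)·d_A)·d_A = V + 6.4768·d_A = (22.9406,-29.4647)
T_B = V + ((C−V)·d_B)·d_B = V + 6.4768·d_B = (14.9351,-22.6762)
sweep = 180° − θ = 71.7503°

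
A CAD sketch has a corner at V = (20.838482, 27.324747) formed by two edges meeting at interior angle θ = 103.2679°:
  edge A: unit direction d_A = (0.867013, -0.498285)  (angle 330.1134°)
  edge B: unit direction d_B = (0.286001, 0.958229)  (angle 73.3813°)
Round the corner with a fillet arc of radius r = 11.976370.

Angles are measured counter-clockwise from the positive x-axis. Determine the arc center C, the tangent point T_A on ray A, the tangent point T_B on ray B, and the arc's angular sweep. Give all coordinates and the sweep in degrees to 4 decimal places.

bisector direction at 21.7474° = (0.928827,0.370514)
center distance |VC| = r/sin(θ/2) = 11.976370/sin(51.6339°) = 15.274786
C = V + |VC|·bis = (35.0261,32.9843)
T_A = V + ((C−V)·d_A)·d_A = V + 9.4808·d_A = (29.0585,22.6006)
T_B = V + ((C−V)·d_B)·d_B = V + 9.4808·d_B = (23.5500,36.4095)
sweep = 180° − θ = 76.7321°

center=(35.0261,32.9843) T_A=(29.0585,22.6006) T_B=(23.5500,36.4095) sweep=76.7321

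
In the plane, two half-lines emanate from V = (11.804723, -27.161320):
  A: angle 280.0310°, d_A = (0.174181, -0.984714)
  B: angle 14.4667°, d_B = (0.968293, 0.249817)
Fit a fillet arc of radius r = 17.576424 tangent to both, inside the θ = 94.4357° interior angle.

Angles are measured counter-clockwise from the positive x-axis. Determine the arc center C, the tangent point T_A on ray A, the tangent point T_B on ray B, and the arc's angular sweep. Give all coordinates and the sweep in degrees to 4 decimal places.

center=(31.9457,-40.1170) T_A=(14.6379,-43.1785) T_B=(27.5548,-23.0978) sweep=85.5643

bisector direction at 327.2489° = (0.841028,-0.540991)
center distance |VC| = r/sin(θ/2) = 17.576424/sin(47.2178°) = 23.947990
C = V + |VC|·bis = (31.9457,-40.1170)
T_A = V + ((C−V)·d_A)·d_A = V + 16.2658·d_A = (14.6379,-43.1785)
T_B = V + ((C−V)·d_B)·d_B = V + 16.2658·d_B = (27.5548,-23.0978)
sweep = 180° − θ = 85.5643°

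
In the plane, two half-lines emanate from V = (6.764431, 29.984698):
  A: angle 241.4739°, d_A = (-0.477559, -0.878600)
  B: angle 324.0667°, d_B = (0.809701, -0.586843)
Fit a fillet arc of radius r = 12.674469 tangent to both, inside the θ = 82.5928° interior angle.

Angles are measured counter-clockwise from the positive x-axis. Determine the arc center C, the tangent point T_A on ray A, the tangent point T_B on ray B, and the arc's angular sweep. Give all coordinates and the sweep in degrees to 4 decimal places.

bisector direction at 282.7703° = (0.221043,-0.975264)
center distance |VC| = r/sin(θ/2) = 12.674469/sin(41.2964°) = 19.205066
C = V + |VC|·bis = (11.0096,11.2547)
T_A = V + ((C−V)·d_A)·d_A = V + 14.4289·d_A = (-0.1262,17.3075)
T_B = V + ((C−V)·d_B)·d_B = V + 14.4289·d_B = (18.4475,21.5172)
sweep = 180° − θ = 97.4072°

center=(11.0096,11.2547) T_A=(-0.1262,17.3075) T_B=(18.4475,21.5172) sweep=97.4072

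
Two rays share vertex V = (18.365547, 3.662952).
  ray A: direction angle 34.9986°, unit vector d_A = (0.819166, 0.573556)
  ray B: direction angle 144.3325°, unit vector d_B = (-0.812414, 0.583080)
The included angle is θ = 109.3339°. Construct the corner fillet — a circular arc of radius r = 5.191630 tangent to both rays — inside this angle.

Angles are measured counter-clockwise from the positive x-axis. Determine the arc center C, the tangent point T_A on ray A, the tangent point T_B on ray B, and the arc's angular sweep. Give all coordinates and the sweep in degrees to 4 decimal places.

bisector direction at 89.6656° = (0.005837,0.999983)
center distance |VC| = r/sin(θ/2) = 5.191630/sin(54.6669°) = 6.363819
C = V + |VC|·bis = (18.4027,10.0267)
T_A = V + ((C−V)·d_A)·d_A = V + 3.6804·d_A = (21.3804,5.7739)
T_B = V + ((C−V)·d_B)·d_B = V + 3.6804·d_B = (15.3756,5.8089)
sweep = 180° − θ = 70.6661°

center=(18.4027,10.0267) T_A=(21.3804,5.7739) T_B=(15.3756,5.8089) sweep=70.6661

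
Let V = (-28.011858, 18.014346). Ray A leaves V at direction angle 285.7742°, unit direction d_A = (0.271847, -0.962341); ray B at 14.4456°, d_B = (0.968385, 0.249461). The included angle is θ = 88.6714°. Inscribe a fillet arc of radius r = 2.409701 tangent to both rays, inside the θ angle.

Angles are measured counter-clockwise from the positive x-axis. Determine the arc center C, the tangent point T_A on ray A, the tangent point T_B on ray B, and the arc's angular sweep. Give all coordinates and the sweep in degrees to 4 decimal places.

center=(-25.0225,16.2961) T_A=(-27.3414,15.6410) T_B=(-25.6236,18.6296) sweep=91.3286

bisector direction at 330.1099° = (0.866983,-0.498338)
center distance |VC| = r/sin(θ/2) = 2.409701/sin(44.3357°) = 3.448040
C = V + |VC|·bis = (-25.0225,16.2961)
T_A = V + ((C−V)·d_A)·d_A = V + 2.4662·d_A = (-27.3414,15.6410)
T_B = V + ((C−V)·d_B)·d_B = V + 2.4662·d_B = (-25.6236,18.6296)
sweep = 180° − θ = 91.3286°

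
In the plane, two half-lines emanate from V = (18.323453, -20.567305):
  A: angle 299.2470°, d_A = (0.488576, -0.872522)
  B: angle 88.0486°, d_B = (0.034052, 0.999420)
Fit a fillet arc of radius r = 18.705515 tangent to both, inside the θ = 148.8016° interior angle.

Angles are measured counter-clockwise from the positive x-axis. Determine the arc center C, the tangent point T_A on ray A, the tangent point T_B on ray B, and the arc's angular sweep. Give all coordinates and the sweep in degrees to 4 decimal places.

bisector direction at 13.6478° = (0.971764,0.235953)
center distance |VC| = r/sin(θ/2) = 18.705515/sin(74.4008°) = 19.420857
C = V + |VC|·bis = (37.1960,-15.9849)
T_A = V + ((C−V)·d_A)·d_A = V + 5.2224·d_A = (20.8750,-25.1240)
T_B = V + ((C−V)·d_B)·d_B = V + 5.2224·d_B = (18.5013,-15.3479)
sweep = 180° − θ = 31.1984°

center=(37.1960,-15.9849) T_A=(20.8750,-25.1240) T_B=(18.5013,-15.3479) sweep=31.1984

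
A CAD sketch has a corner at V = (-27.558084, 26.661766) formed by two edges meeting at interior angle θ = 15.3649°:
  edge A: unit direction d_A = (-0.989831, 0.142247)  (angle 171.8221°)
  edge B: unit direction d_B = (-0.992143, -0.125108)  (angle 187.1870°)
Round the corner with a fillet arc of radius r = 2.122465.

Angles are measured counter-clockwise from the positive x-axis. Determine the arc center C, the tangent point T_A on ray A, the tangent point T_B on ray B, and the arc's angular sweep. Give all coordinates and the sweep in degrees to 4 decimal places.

bisector direction at 179.5045° = (-0.999963,0.008647)
center distance |VC| = r/sin(θ/2) = 2.122465/sin(7.6825°) = 15.876894
C = V + |VC|·bis = (-43.4344,26.7991)
T_A = V + ((C−V)·d_A)·d_A = V + 15.7344·d_A = (-43.1325,28.8999)
T_B = V + ((C−V)·d_B)·d_B = V + 15.7344·d_B = (-43.1688,24.6933)
sweep = 180° − θ = 164.6351°

center=(-43.4344,26.7991) T_A=(-43.1325,28.8999) T_B=(-43.1688,24.6933) sweep=164.6351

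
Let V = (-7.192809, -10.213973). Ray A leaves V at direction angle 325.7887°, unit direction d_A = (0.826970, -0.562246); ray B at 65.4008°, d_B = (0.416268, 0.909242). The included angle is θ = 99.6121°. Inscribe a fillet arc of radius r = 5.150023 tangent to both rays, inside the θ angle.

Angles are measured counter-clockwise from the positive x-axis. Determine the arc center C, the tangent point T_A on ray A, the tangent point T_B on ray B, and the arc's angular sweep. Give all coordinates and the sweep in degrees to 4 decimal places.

center=(-0.6989,-8.4015) T_A=(-3.5945,-12.6604) T_B=(-5.3816,-6.2577) sweep=80.3879

bisector direction at 15.5947° = (0.963187,0.268832)
center distance |VC| = r/sin(θ/2) = 5.150023/sin(49.8060°) = 6.742066
C = V + |VC|·bis = (-0.6989,-8.4015)
T_A = V + ((C−V)·d_A)·d_A = V + 4.3512·d_A = (-3.5945,-12.6604)
T_B = V + ((C−V)·d_B)·d_B = V + 4.3512·d_B = (-5.3816,-6.2577)
sweep = 180° − θ = 80.3879°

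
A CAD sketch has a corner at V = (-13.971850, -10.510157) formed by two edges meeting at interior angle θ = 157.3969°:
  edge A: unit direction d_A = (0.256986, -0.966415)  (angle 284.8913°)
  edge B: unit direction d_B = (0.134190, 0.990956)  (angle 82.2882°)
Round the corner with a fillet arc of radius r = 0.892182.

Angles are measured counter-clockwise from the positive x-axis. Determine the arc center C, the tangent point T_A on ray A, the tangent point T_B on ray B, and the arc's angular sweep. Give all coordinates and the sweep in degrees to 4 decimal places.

center=(-13.0638,-10.4532) T_A=(-13.9260,-10.6825) T_B=(-13.9479,-10.3335) sweep=22.6031

bisector direction at 3.5897° = (0.998038,0.062612)
center distance |VC| = r/sin(θ/2) = 0.892182/sin(78.6984°) = 0.909824
C = V + |VC|·bis = (-13.0638,-10.4532)
T_A = V + ((C−V)·d_A)·d_A = V + 0.1783·d_A = (-13.9260,-10.6825)
T_B = V + ((C−V)·d_B)·d_B = V + 0.1783·d_B = (-13.9479,-10.3335)
sweep = 180° − θ = 22.6031°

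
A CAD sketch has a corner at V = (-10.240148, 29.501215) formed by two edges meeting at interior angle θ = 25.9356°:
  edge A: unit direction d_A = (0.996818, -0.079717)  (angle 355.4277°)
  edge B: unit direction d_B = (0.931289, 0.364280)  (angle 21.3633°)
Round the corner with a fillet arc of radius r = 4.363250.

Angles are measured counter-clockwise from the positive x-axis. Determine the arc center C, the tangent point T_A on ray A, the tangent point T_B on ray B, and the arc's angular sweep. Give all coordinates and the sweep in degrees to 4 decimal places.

bisector direction at 8.3955° = (0.989284,0.146005)
center distance |VC| = r/sin(θ/2) = 4.363250/sin(12.9678°) = 19.443776
C = V + |VC|·bis = (8.9953,32.3401)
T_A = V + ((C−V)·d_A)·d_A = V + 18.9479·d_A = (8.6474,27.9907)
T_B = V + ((C−V)·d_B)·d_B = V + 18.9479·d_B = (7.4058,36.4036)
sweep = 180° − θ = 154.0644°

center=(8.9953,32.3401) T_A=(8.6474,27.9907) T_B=(7.4058,36.4036) sweep=154.0644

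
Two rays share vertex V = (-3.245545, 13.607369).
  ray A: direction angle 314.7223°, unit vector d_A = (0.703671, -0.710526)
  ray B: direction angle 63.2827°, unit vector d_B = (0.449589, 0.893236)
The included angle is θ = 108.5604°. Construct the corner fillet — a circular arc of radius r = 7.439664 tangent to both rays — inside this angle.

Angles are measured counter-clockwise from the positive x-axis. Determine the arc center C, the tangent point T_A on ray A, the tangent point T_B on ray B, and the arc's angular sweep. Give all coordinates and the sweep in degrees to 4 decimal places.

bisector direction at 9.0025° = (0.987682,0.156478)
center distance |VC| = r/sin(θ/2) = 7.439664/sin(54.2802°) = 9.163481
C = V + |VC|·bis = (5.8051,15.0412)
T_A = V + ((C−V)·d_A)·d_A = V + 5.3498·d_A = (0.5190,9.8062)
T_B = V + ((C−V)·d_B)·d_B = V + 5.3498·d_B = (-0.8403,18.3860)
sweep = 180° − θ = 71.4396°

center=(5.8051,15.0412) T_A=(0.5190,9.8062) T_B=(-0.8403,18.3860) sweep=71.4396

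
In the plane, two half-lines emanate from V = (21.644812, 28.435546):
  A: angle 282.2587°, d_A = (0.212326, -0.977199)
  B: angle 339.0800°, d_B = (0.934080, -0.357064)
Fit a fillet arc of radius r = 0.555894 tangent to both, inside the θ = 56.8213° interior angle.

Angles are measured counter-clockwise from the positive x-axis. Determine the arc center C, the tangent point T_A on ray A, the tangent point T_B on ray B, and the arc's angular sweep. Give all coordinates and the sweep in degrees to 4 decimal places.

center=(22.4062,27.5494) T_A=(21.8630,27.4313) T_B=(22.6047,28.0686) sweep=123.1787

bisector direction at 310.6694° = (0.651693,-0.758483)
center distance |VC| = r/sin(θ/2) = 0.555894/sin(28.4107°) = 1.168366
C = V + |VC|·bis = (22.4062,27.5494)
T_A = V + ((C−V)·d_A)·d_A = V + 1.0276·d_A = (21.8630,27.4313)
T_B = V + ((C−V)·d_B)·d_B = V + 1.0276·d_B = (22.6047,28.0686)
sweep = 180° − θ = 123.1787°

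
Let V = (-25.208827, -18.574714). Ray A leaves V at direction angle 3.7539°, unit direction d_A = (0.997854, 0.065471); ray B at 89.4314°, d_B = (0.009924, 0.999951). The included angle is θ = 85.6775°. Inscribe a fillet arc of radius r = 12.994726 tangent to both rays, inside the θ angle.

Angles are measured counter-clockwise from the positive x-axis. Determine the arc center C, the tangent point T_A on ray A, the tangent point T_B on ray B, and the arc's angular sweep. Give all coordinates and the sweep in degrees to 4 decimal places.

bisector direction at 46.5926° = (0.687181,0.726487)
center distance |VC| = r/sin(θ/2) = 12.994726/sin(42.8387°) = 19.111651
C = V + |VC|·bis = (-12.0757,-4.6904)
T_A = V + ((C−V)·d_A)·d_A = V + 14.0140·d_A = (-11.2249,-17.6572)
T_B = V + ((C−V)·d_B)·d_B = V + 14.0140·d_B = (-25.0698,-4.5614)
sweep = 180° − θ = 94.3225°

center=(-12.0757,-4.6904) T_A=(-11.2249,-17.6572) T_B=(-25.0698,-4.5614) sweep=94.3225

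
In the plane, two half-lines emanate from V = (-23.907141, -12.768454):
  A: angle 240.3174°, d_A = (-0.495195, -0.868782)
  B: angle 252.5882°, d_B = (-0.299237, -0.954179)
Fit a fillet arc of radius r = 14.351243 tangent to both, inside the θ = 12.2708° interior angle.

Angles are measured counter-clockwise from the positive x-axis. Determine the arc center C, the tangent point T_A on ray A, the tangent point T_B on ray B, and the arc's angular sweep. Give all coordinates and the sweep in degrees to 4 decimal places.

bisector direction at 246.4528° = (-0.399504,-0.916731)
center distance |VC| = r/sin(θ/2) = 14.351243/sin(6.1354°) = 134.276365
C = V + |VC|·bis = (-77.5511,-135.8638)
T_A = V + ((C−V)·d_A)·d_A = V + 133.5072·d_A = (-90.0192,-128.7571)
T_B = V + ((C−V)·d_B)·d_B = V + 133.5072·d_B = (-63.8575,-140.1582)
sweep = 180° − θ = 167.7292°

center=(-77.5511,-135.8638) T_A=(-90.0192,-128.7571) T_B=(-63.8575,-140.1582) sweep=167.7292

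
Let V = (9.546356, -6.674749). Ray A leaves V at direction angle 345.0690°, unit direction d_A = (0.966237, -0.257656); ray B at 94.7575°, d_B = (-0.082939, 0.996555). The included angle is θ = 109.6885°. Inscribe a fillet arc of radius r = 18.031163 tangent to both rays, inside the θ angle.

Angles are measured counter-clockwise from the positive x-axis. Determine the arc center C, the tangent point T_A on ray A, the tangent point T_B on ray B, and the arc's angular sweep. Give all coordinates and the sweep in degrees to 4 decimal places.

center=(26.4622,7.4757) T_A=(21.8163,-9.9467) T_B=(8.4931,5.9802) sweep=70.3115

bisector direction at 39.9133° = (0.767017,0.641627)
center distance |VC| = r/sin(θ/2) = 18.031163/sin(54.8443°) = 22.054045
C = V + |VC|·bis = (26.4622,7.4757)
T_A = V + ((C−V)·d_A)·d_A = V + 12.6987·d_A = (21.8163,-9.9467)
T_B = V + ((C−V)·d_B)·d_B = V + 12.6987·d_B = (8.4931,5.9802)
sweep = 180° − θ = 70.3115°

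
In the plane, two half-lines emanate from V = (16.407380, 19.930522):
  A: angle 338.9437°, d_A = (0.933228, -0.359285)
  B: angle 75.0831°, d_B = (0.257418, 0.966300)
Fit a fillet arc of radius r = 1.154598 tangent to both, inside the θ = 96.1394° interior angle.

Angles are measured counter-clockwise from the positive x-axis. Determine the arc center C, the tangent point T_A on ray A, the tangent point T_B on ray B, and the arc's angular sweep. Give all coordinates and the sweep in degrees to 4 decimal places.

bisector direction at 27.0134° = (0.890900,0.454199)
center distance |VC| = r/sin(θ/2) = 1.154598/sin(48.0697°) = 1.551966
C = V + |VC|·bis = (17.7900,20.6354)
T_A = V + ((C−V)·d_A)·d_A = V + 1.0371·d_A = (17.3752,19.5579)
T_B = V + ((C−V)·d_B)·d_B = V + 1.0371·d_B = (16.6743,20.9326)
sweep = 180° − θ = 83.8606°

center=(17.7900,20.6354) T_A=(17.3752,19.5579) T_B=(16.6743,20.9326) sweep=83.8606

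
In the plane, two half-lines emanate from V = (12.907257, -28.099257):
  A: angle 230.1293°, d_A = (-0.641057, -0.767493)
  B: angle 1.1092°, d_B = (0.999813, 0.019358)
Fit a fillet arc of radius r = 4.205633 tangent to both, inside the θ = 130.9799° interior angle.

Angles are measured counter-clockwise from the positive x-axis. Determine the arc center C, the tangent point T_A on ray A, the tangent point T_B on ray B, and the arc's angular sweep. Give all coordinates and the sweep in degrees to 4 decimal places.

bisector direction at 295.6193° = (0.432389,-0.901687)
center distance |VC| = r/sin(θ/2) = 4.205633/sin(65.4899°) = 4.622141
C = V + |VC|·bis = (14.9058,-32.2670)
T_A = V + ((C−V)·d_A)·d_A = V + 1.9175·d_A = (11.6780,-29.5709)
T_B = V + ((C−V)·d_B)·d_B = V + 1.9175·d_B = (14.8244,-28.0621)
sweep = 180° − θ = 49.0201°

center=(14.9058,-32.2670) T_A=(11.6780,-29.5709) T_B=(14.8244,-28.0621) sweep=49.0201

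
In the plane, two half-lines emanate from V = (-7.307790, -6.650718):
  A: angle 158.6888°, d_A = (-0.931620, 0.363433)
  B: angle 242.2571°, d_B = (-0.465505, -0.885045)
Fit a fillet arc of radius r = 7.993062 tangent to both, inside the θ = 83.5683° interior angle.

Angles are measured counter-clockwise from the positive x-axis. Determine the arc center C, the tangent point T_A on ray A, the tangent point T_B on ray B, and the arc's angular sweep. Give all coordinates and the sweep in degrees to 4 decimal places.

center=(-18.5458,-10.8464) T_A=(-15.6409,-3.3999) T_B=(-11.4716,-14.5672) sweep=96.4317

bisector direction at 200.4729° = (-0.936837,-0.349765)
center distance |VC| = r/sin(θ/2) = 7.993062/sin(41.7841°) = 11.995719
C = V + |VC|·bis = (-18.5458,-10.8464)
T_A = V + ((C−V)·d_A)·d_A = V + 8.9447·d_A = (-15.6409,-3.3999)
T_B = V + ((C−V)·d_B)·d_B = V + 8.9447·d_B = (-11.4716,-14.5672)
sweep = 180° − θ = 96.4317°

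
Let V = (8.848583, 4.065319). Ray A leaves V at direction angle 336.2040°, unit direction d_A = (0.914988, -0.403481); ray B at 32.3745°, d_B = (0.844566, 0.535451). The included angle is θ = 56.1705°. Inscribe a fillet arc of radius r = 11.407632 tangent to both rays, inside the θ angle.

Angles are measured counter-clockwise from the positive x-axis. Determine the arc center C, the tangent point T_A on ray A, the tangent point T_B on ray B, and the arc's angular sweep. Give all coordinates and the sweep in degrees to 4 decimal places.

bisector direction at 4.2892° = (0.997199,0.074792)
center distance |VC| = r/sin(θ/2) = 11.407632/sin(28.0852°) = 24.231098
C = V + |VC|·bis = (33.0118,5.8776)
T_A = V + ((C−V)·d_A)·d_A = V + 21.3778·d_A = (28.4090,-4.5602)
T_B = V + ((C−V)·d_B)·d_B = V + 21.3778·d_B = (26.9036,15.5121)
sweep = 180° − θ = 123.8295°

center=(33.0118,5.8776) T_A=(28.4090,-4.5602) T_B=(26.9036,15.5121) sweep=123.8295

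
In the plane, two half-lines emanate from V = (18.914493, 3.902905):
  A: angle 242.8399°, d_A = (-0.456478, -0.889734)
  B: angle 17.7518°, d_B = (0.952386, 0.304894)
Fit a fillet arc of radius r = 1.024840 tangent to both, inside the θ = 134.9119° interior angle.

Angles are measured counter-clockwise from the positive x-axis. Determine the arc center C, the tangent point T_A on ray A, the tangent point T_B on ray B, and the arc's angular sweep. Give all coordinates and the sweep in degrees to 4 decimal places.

bisector direction at 310.2959° = (0.646735,-0.762715)
center distance |VC| = r/sin(θ/2) = 1.024840/sin(67.4560°) = 1.109633
C = V + |VC|·bis = (19.6321,3.0566)
T_A = V + ((C−V)·d_A)·d_A = V + 0.4254·d_A = (18.7203,3.5244)
T_B = V + ((C−V)·d_B)·d_B = V + 0.4254·d_B = (19.3197,4.0326)
sweep = 180° − θ = 45.0881°

center=(19.6321,3.0566) T_A=(18.7203,3.5244) T_B=(19.3197,4.0326) sweep=45.0881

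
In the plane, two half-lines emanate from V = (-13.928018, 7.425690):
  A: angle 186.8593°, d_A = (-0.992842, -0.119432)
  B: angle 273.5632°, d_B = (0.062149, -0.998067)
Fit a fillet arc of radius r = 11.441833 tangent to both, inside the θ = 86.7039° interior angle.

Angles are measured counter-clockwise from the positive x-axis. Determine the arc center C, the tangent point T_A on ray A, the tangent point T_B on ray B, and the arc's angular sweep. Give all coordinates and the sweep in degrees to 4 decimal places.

center=(-24.5945,-5.3817) T_A=(-25.9610,5.9782) T_B=(-13.1748,-4.6706) sweep=93.2961

bisector direction at 230.2112° = (-0.639959,-0.768409)
center distance |VC| = r/sin(θ/2) = 11.441833/sin(43.3520°) = 16.667445
C = V + |VC|·bis = (-24.5945,-5.3817)
T_A = V + ((C−V)·d_A)·d_A = V + 12.1197·d_A = (-25.9610,5.9782)
T_B = V + ((C−V)·d_B)·d_B = V + 12.1197·d_B = (-13.1748,-4.6706)
sweep = 180° − θ = 93.2961°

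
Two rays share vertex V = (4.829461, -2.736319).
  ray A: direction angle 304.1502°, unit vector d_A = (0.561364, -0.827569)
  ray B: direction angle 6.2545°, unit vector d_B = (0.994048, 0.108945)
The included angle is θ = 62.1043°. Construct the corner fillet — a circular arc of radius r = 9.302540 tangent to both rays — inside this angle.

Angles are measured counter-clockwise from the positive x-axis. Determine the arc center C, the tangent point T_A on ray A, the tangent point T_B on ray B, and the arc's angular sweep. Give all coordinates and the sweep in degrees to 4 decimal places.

bisector direction at 335.2023° = (0.907795,-0.419415)
center distance |VC| = r/sin(θ/2) = 9.302540/sin(31.0522°) = 18.034538
C = V + |VC|·bis = (21.2011,-10.3003)
T_A = V + ((C−V)·d_A)·d_A = V + 15.4502·d_A = (13.5026,-15.5224)
T_B = V + ((C−V)·d_B)·d_B = V + 15.4502·d_B = (20.1877,-1.0531)
sweep = 180° − θ = 117.8957°

center=(21.2011,-10.3003) T_A=(13.5026,-15.5224) T_B=(20.1877,-1.0531) sweep=117.8957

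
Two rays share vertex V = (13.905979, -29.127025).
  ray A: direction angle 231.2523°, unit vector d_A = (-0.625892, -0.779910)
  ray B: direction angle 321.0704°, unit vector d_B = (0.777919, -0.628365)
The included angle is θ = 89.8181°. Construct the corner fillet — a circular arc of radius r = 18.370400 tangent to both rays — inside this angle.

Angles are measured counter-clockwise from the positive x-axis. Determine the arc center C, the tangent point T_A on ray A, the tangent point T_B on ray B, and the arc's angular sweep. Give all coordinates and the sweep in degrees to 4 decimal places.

bisector direction at 276.1614° = (0.107329,-0.994224)
center distance |VC| = r/sin(θ/2) = 18.370400/sin(44.9091°) = 26.021007
C = V + |VC|·bis = (16.6988,-54.9977)
T_A = V + ((C−V)·d_A)·d_A = V + 18.4288·d_A = (2.3715,-43.4998)
T_B = V + ((C−V)·d_B)·d_B = V + 18.4288·d_B = (28.2421,-40.7070)
sweep = 180° − θ = 90.1819°

center=(16.6988,-54.9977) T_A=(2.3715,-43.4998) T_B=(28.2421,-40.7070) sweep=90.1819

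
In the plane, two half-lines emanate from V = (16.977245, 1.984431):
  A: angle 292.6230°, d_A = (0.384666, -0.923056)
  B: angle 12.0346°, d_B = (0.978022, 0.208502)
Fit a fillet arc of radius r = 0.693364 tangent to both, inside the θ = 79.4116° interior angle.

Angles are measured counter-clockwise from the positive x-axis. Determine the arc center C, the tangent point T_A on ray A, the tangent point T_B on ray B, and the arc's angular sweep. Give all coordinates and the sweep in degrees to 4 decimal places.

center=(17.9385,1.4804) T_A=(17.2984,1.2137) T_B=(17.7939,2.1585) sweep=100.5884

bisector direction at 332.3288° = (0.885627,-0.464397)
center distance |VC| = r/sin(θ/2) = 0.693364/sin(39.7058°) = 1.085339
C = V + |VC|·bis = (17.9385,1.4804)
T_A = V + ((C−V)·d_A)·d_A = V + 0.8350·d_A = (17.2984,1.2137)
T_B = V + ((C−V)·d_B)·d_B = V + 0.8350·d_B = (17.7939,2.1585)
sweep = 180° − θ = 100.5884°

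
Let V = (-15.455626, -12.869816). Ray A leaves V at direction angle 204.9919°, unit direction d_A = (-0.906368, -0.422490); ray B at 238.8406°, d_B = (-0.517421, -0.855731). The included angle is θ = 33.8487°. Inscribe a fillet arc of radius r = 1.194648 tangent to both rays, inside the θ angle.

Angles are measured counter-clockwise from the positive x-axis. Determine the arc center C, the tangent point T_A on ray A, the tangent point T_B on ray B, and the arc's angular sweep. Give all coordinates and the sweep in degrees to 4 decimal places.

center=(-18.5093,-15.6113) T_A=(-19.0141,-14.5285) T_B=(-17.4870,-16.2295) sweep=146.1513

bisector direction at 221.9162° = (-0.744122,-0.668044)
center distance |VC| = r/sin(θ/2) = 1.194648/sin(16.9244°) = 4.103785
C = V + |VC|·bis = (-18.5093,-15.6113)
T_A = V + ((C−V)·d_A)·d_A = V + 3.9261·d_A = (-19.0141,-14.5285)
T_B = V + ((C−V)·d_B)·d_B = V + 3.9261·d_B = (-17.4870,-16.2295)
sweep = 180° − θ = 146.1513°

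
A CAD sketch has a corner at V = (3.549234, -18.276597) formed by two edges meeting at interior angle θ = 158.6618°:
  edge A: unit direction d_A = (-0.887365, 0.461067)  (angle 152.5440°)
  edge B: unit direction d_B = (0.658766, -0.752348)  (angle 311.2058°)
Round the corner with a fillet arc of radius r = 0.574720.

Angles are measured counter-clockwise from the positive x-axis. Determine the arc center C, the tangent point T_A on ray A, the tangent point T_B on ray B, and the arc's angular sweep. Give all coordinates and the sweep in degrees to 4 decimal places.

bisector direction at 231.8749° = (-0.617381,-0.786665)
center distance |VC| = r/sin(θ/2) = 0.574720/sin(79.3309°) = 0.584830
C = V + |VC|·bis = (3.1882,-18.7367)
T_A = V + ((C−V)·d_A)·d_A = V + 0.1083·d_A = (3.4532,-18.2267)
T_B = V + ((C−V)·d_B)·d_B = V + 0.1083·d_B = (3.6206,-18.3581)
sweep = 180° − θ = 21.3382°

center=(3.1882,-18.7367) T_A=(3.4532,-18.2267) T_B=(3.6206,-18.3581) sweep=21.3382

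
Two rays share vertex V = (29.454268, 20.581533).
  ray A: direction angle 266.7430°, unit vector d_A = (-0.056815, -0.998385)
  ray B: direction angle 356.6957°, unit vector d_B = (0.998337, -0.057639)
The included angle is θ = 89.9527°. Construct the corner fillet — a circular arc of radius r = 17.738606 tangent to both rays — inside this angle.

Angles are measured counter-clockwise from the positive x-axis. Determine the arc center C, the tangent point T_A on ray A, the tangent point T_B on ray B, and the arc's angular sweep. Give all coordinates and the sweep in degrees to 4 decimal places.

center=(46.1556,1.8491) T_A=(28.4456,2.8570) T_B=(47.1780,19.5583) sweep=90.0473

bisector direction at 311.7193° = (0.665482,-0.746413)
center distance |VC| = r/sin(θ/2) = 17.738606/sin(44.9763°) = 25.096538
C = V + |VC|·bis = (46.1556,1.8491)
T_A = V + ((C−V)·d_A)·d_A = V + 17.7533·d_A = (28.4456,2.8570)
T_B = V + ((C−V)·d_B)·d_B = V + 17.7533·d_B = (47.1780,19.5583)
sweep = 180° − θ = 90.0473°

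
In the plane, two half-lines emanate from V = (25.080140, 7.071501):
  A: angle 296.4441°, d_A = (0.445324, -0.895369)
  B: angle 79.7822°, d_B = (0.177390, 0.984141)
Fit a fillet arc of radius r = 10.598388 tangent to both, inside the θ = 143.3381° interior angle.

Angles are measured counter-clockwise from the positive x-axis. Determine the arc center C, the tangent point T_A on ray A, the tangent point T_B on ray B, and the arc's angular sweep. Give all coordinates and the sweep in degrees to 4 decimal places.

bisector direction at 8.1132° = (0.989991,0.141128)
center distance |VC| = r/sin(θ/2) = 10.598388/sin(71.6690°) = 11.164945
C = V + |VC|·bis = (36.1333,8.6472)
T_A = V + ((C−V)·d_A)·d_A = V + 3.5114·d_A = (26.6439,3.9275)
T_B = V + ((C−V)·d_B)·d_B = V + 3.5114·d_B = (25.7030,10.5272)
sweep = 180° − θ = 36.6619°

center=(36.1333,8.6472) T_A=(26.6439,3.9275) T_B=(25.7030,10.5272) sweep=36.6619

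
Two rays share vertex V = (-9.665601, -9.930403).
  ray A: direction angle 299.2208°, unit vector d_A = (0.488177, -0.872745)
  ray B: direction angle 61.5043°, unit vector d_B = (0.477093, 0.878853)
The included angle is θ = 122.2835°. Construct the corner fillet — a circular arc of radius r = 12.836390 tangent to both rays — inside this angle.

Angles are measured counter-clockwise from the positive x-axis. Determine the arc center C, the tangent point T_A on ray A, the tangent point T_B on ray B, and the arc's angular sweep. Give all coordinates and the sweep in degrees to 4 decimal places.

center=(4.9906,-9.8377) T_A=(-6.2123,-16.1041) T_B=(-6.2907,-3.7135) sweep=57.7165

bisector direction at 0.3626° = (0.999980,0.006328)
center distance |VC| = r/sin(θ/2) = 12.836390/sin(61.1418°) = 14.656484
C = V + |VC|·bis = (4.9906,-9.8377)
T_A = V + ((C−V)·d_A)·d_A = V + 7.0739·d_A = (-6.2123,-16.1041)
T_B = V + ((C−V)·d_B)·d_B = V + 7.0739·d_B = (-6.2907,-3.7135)
sweep = 180° − θ = 57.7165°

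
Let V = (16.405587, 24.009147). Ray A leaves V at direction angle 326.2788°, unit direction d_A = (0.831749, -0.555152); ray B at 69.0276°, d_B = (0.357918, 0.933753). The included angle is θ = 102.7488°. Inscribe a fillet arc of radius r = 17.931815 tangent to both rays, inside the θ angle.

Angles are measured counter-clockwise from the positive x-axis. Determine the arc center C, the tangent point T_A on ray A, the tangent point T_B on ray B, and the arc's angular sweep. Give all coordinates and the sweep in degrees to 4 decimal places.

bisector direction at 17.6532° = (0.952910,0.303255)
center distance |VC| = r/sin(θ/2) = 17.931815/sin(51.3744°) = 22.952969
C = V + |VC|·bis = (38.2777,30.9697)
T_A = V + ((C−V)·d_A)·d_A = V + 14.3279·d_A = (28.3228,16.0550)
T_B = V + ((C−V)·d_B)·d_B = V + 14.3279·d_B = (21.5338,37.3879)
sweep = 180° − θ = 77.2512°

center=(38.2777,30.9697) T_A=(28.3228,16.0550) T_B=(21.5338,37.3879) sweep=77.2512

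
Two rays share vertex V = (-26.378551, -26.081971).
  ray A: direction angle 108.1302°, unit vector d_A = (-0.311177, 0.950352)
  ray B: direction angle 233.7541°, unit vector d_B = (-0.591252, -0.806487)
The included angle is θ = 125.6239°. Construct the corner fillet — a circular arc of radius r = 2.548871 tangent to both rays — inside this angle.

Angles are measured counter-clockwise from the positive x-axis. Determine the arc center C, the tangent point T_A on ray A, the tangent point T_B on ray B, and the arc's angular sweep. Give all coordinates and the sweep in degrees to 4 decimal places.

bisector direction at 170.9421° = (-0.987530,0.157432)
center distance |VC| = r/sin(θ/2) = 2.548871/sin(62.8120°) = 2.865472
C = V + |VC|·bis = (-29.2083,-25.6309)
T_A = V + ((C−V)·d_A)·d_A = V + 1.3093·d_A = (-26.7860,-24.8377)
T_B = V + ((C−V)·d_B)·d_B = V + 1.3093·d_B = (-27.1527,-27.1379)
sweep = 180° − θ = 54.3761°

center=(-29.2083,-25.6309) T_A=(-26.7860,-24.8377) T_B=(-27.1527,-27.1379) sweep=54.3761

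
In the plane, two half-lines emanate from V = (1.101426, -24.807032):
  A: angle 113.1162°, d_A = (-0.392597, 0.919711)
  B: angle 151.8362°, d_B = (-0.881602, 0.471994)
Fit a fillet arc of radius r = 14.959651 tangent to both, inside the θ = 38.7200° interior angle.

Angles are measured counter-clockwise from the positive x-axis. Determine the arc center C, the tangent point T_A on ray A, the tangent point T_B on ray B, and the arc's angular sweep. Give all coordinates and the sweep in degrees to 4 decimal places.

center=(-29.3720,8.4766) T_A=(-15.6134,14.3497) T_B=(-36.4328,-4.7119) sweep=141.2800

bisector direction at 132.4762° = (-0.675284,0.737558)
center distance |VC| = r/sin(θ/2) = 14.959651/sin(19.3600°) = 45.126804
C = V + |VC|·bis = (-29.3720,8.4766)
T_A = V + ((C−V)·d_A)·d_A = V + 42.5751·d_A = (-15.6134,14.3497)
T_B = V + ((C−V)·d_B)·d_B = V + 42.5751·d_B = (-36.4328,-4.7119)
sweep = 180° − θ = 141.2800°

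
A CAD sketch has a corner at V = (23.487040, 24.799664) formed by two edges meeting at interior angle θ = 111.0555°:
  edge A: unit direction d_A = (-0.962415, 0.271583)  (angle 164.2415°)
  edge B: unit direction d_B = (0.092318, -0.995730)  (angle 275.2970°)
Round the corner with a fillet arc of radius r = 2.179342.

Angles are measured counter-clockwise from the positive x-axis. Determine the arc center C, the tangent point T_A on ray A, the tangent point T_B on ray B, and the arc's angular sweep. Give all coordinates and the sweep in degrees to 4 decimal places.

bisector direction at 219.7692° = (-0.768627,-0.639697)
center distance |VC| = r/sin(θ/2) = 2.179342/sin(55.5277°) = 2.643548
C = V + |VC|·bis = (21.4551,23.1086)
T_A = V + ((C−V)·d_A)·d_A = V + 1.4963·d_A = (22.0470,25.2060)
T_B = V + ((C−V)·d_B)·d_B = V + 1.4963·d_B = (23.6252,23.3098)
sweep = 180° − θ = 68.9445°

center=(21.4551,23.1086) T_A=(22.0470,25.2060) T_B=(23.6252,23.3098) sweep=68.9445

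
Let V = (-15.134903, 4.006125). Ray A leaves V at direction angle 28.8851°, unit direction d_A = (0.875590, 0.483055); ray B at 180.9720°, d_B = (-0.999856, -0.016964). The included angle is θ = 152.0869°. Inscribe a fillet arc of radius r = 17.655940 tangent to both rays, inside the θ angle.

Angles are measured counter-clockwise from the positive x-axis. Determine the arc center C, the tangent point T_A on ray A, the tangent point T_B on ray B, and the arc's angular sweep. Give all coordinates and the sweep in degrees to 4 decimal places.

bisector direction at 104.9286° = (-0.257614,0.966248)
center distance |VC| = r/sin(θ/2) = 17.655940/sin(76.0435°) = 18.193018
C = V + |VC|·bis = (-19.8217,21.5851)
T_A = V + ((C−V)·d_A)·d_A = V + 4.3879·d_A = (-11.2929,6.1257)
T_B = V + ((C−V)·d_B)·d_B = V + 4.3879·d_B = (-19.5222,3.9317)
sweep = 180° − θ = 27.9131°

center=(-19.8217,21.5851) T_A=(-11.2929,6.1257) T_B=(-19.5222,3.9317) sweep=27.9131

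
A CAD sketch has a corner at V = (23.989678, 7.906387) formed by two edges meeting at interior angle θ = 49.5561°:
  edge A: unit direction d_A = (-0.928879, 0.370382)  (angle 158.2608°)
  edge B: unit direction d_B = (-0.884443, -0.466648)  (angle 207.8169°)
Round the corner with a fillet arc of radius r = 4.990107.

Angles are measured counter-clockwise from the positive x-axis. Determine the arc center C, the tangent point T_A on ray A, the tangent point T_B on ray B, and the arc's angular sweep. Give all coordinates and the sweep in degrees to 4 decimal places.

bisector direction at 183.0388° = (-0.998594,-0.053013)
center distance |VC| = r/sin(θ/2) = 4.990107/sin(24.7781°) = 11.906600
C = V + |VC|·bis = (12.0998,7.2752)
T_A = V + ((C−V)·d_A)·d_A = V + 10.8105·d_A = (13.9481,11.9104)
T_B = V + ((C−V)·d_B)·d_B = V + 10.8105·d_B = (14.4284,2.8617)
sweep = 180° − θ = 130.4439°

center=(12.0998,7.2752) T_A=(13.9481,11.9104) T_B=(14.4284,2.8617) sweep=130.4439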